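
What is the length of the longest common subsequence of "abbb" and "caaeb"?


LCS of "abbb" and "caaeb"
DP table:
           c    a    a    e    b
      0    0    0    0    0    0
  a   0    0    1    1    1    1
  b   0    0    1    1    1    2
  b   0    0    1    1    1    2
  b   0    0    1    1    1    2
LCS length = dp[4][5] = 2

2


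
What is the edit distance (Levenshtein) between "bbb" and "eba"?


Computing edit distance: "bbb" -> "eba"
DP table:
           e    b    a
      0    1    2    3
  b   1    1    1    2
  b   2    2    1    2
  b   3    3    2    2
Edit distance = dp[3][3] = 2

2


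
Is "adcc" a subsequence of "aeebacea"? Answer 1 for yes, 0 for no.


Check if "adcc" is a subsequence of "aeebacea"
Greedy scan:
  Position 0 ('a'): matches sub[0] = 'a'
  Position 1 ('e'): no match needed
  Position 2 ('e'): no match needed
  Position 3 ('b'): no match needed
  Position 4 ('a'): no match needed
  Position 5 ('c'): no match needed
  Position 6 ('e'): no match needed
  Position 7 ('a'): no match needed
Only matched 1/4 characters => not a subsequence

0


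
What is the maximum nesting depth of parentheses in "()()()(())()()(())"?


Input: "()()()(())()()(())"
Tracking depth:
  Position 0 '(': depth becomes 1
  Position 1 ')': depth becomes 0
  Position 2 '(': depth becomes 1
  Position 3 ')': depth becomes 0
  Position 4 '(': depth becomes 1
  Position 5 ')': depth becomes 0
  Position 6 '(': depth becomes 1
  Position 7 '(': depth becomes 2
  Position 8 ')': depth becomes 1
  Position 9 ')': depth becomes 0
  Position 10 '(': depth becomes 1
  Position 11 ')': depth becomes 0
  Position 12 '(': depth becomes 1
  Position 13 ')': depth becomes 0
  Position 14 '(': depth becomes 1
  Position 15 '(': depth becomes 2
  Position 16 ')': depth becomes 1
  Position 17 ')': depth becomes 0
Maximum depth reached: 2

2


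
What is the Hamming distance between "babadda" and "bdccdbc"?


Comparing "babadda" and "bdccdbc" position by position:
  Position 0: 'b' vs 'b' => same
  Position 1: 'a' vs 'd' => differ
  Position 2: 'b' vs 'c' => differ
  Position 3: 'a' vs 'c' => differ
  Position 4: 'd' vs 'd' => same
  Position 5: 'd' vs 'b' => differ
  Position 6: 'a' vs 'c' => differ
Total differences (Hamming distance): 5

5


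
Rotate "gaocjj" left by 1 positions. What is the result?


Input: "gaocjj", rotate left by 1
First 1 characters: "g"
Remaining characters: "aocjj"
Concatenate remaining + first: "aocjj" + "g" = "aocjjg"

aocjjg


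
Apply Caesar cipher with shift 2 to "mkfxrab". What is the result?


Caesar cipher: shift "mkfxrab" by 2
  'm' (pos 12) + 2 = pos 14 = 'o'
  'k' (pos 10) + 2 = pos 12 = 'm'
  'f' (pos 5) + 2 = pos 7 = 'h'
  'x' (pos 23) + 2 = pos 25 = 'z'
  'r' (pos 17) + 2 = pos 19 = 't'
  'a' (pos 0) + 2 = pos 2 = 'c'
  'b' (pos 1) + 2 = pos 3 = 'd'
Result: omhztcd

omhztcd


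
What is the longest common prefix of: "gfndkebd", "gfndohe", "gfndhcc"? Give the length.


Words: gfndkebd, gfndohe, gfndhcc
  Position 0: all 'g' => match
  Position 1: all 'f' => match
  Position 2: all 'n' => match
  Position 3: all 'd' => match
  Position 4: ('k', 'o', 'h') => mismatch, stop
LCP = "gfnd" (length 4)

4


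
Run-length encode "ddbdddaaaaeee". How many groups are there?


Input: ddbdddaaaaeee
Scanning for consecutive runs:
  Group 1: 'd' x 2 (positions 0-1)
  Group 2: 'b' x 1 (positions 2-2)
  Group 3: 'd' x 3 (positions 3-5)
  Group 4: 'a' x 4 (positions 6-9)
  Group 5: 'e' x 3 (positions 10-12)
Total groups: 5

5


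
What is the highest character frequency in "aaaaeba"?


Input: aaaaeba
Character counts:
  'a': 5
  'b': 1
  'e': 1
Maximum frequency: 5

5


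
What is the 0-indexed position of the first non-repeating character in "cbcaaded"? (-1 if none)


Input: cbcaaded
Character frequencies:
  'a': 2
  'b': 1
  'c': 2
  'd': 2
  'e': 1
Scanning left to right for freq == 1:
  Position 0 ('c'): freq=2, skip
  Position 1 ('b'): unique! => answer = 1

1


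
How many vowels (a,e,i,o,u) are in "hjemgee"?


Input: hjemgee
Checking each character:
  'h' at position 0: consonant
  'j' at position 1: consonant
  'e' at position 2: vowel (running total: 1)
  'm' at position 3: consonant
  'g' at position 4: consonant
  'e' at position 5: vowel (running total: 2)
  'e' at position 6: vowel (running total: 3)
Total vowels: 3

3


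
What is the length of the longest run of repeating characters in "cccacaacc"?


Input: "cccacaacc"
Scanning for longest run:
  Position 1 ('c'): continues run of 'c', length=2
  Position 2 ('c'): continues run of 'c', length=3
  Position 3 ('a'): new char, reset run to 1
  Position 4 ('c'): new char, reset run to 1
  Position 5 ('a'): new char, reset run to 1
  Position 6 ('a'): continues run of 'a', length=2
  Position 7 ('c'): new char, reset run to 1
  Position 8 ('c'): continues run of 'c', length=2
Longest run: 'c' with length 3

3


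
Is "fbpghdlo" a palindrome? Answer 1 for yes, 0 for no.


Input: fbpghdlo
Reversed: oldhgpbf
  Compare pos 0 ('f') with pos 7 ('o'): MISMATCH
  Compare pos 1 ('b') with pos 6 ('l'): MISMATCH
  Compare pos 2 ('p') with pos 5 ('d'): MISMATCH
  Compare pos 3 ('g') with pos 4 ('h'): MISMATCH
Result: not a palindrome

0


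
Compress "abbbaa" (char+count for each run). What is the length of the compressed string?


Input: abbbaa
Runs:
  'a' x 1 => "a1"
  'b' x 3 => "b3"
  'a' x 2 => "a2"
Compressed: "a1b3a2"
Compressed length: 6

6


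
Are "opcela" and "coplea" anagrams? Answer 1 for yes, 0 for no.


Strings: "opcela", "coplea"
Sorted first:  acelop
Sorted second: acelop
Sorted forms match => anagrams

1


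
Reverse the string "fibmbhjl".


Input: fibmbhjl
Reading characters right to left:
  Position 7: 'l'
  Position 6: 'j'
  Position 5: 'h'
  Position 4: 'b'
  Position 3: 'm'
  Position 2: 'b'
  Position 1: 'i'
  Position 0: 'f'
Reversed: ljhbmbif

ljhbmbif


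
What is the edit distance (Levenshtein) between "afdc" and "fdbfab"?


Computing edit distance: "afdc" -> "fdbfab"
DP table:
           f    d    b    f    a    b
      0    1    2    3    4    5    6
  a   1    1    2    3    4    4    5
  f   2    1    2    3    3    4    5
  d   3    2    1    2    3    4    5
  c   4    3    2    2    3    4    5
Edit distance = dp[4][6] = 5

5


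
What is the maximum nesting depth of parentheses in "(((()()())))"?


Input: "(((()()())))"
Tracking depth:
  Position 0 '(': depth becomes 1
  Position 1 '(': depth becomes 2
  Position 2 '(': depth becomes 3
  Position 3 '(': depth becomes 4
  Position 4 ')': depth becomes 3
  Position 5 '(': depth becomes 4
  Position 6 ')': depth becomes 3
  Position 7 '(': depth becomes 4
  Position 8 ')': depth becomes 3
  Position 9 ')': depth becomes 2
  Position 10 ')': depth becomes 1
  Position 11 ')': depth becomes 0
Maximum depth reached: 4

4


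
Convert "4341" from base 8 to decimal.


Input: "4341" in base 8
Positional expansion:
  Digit '4' (value 4) x 8^3 = 2048
  Digit '3' (value 3) x 8^2 = 192
  Digit '4' (value 4) x 8^1 = 32
  Digit '1' (value 1) x 8^0 = 1
Sum = 2273

2273


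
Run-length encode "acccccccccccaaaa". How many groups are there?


Input: acccccccccccaaaa
Scanning for consecutive runs:
  Group 1: 'a' x 1 (positions 0-0)
  Group 2: 'c' x 11 (positions 1-11)
  Group 3: 'a' x 4 (positions 12-15)
Total groups: 3

3


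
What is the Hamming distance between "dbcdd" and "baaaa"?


Comparing "dbcdd" and "baaaa" position by position:
  Position 0: 'd' vs 'b' => differ
  Position 1: 'b' vs 'a' => differ
  Position 2: 'c' vs 'a' => differ
  Position 3: 'd' vs 'a' => differ
  Position 4: 'd' vs 'a' => differ
Total differences (Hamming distance): 5

5


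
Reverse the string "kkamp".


Input: kkamp
Reading characters right to left:
  Position 4: 'p'
  Position 3: 'm'
  Position 2: 'a'
  Position 1: 'k'
  Position 0: 'k'
Reversed: pmakk

pmakk


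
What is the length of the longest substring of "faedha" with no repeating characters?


Input: "faedha"
Sliding window (track last position of each char):
  Position 0 ('f'): window [0,0] length 1 -- new best
  Position 1 ('a'): window [0,1] length 2 -- new best
  Position 2 ('e'): window [0,2] length 3 -- new best
  Position 3 ('d'): window [0,3] length 4 -- new best
  Position 4 ('h'): window [0,4] length 5 -- new best
  Position 5 ('a'): repeat (last at 1), move window start to 2
  Position 5 ('a'): window [2,5] length 4
Longest substring with no repeats: "faedh" with length 5

5


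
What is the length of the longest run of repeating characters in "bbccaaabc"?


Input: "bbccaaabc"
Scanning for longest run:
  Position 1 ('b'): continues run of 'b', length=2
  Position 2 ('c'): new char, reset run to 1
  Position 3 ('c'): continues run of 'c', length=2
  Position 4 ('a'): new char, reset run to 1
  Position 5 ('a'): continues run of 'a', length=2
  Position 6 ('a'): continues run of 'a', length=3
  Position 7 ('b'): new char, reset run to 1
  Position 8 ('c'): new char, reset run to 1
Longest run: 'a' with length 3

3


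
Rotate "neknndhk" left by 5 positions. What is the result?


Input: "neknndhk", rotate left by 5
First 5 characters: "neknn"
Remaining characters: "dhk"
Concatenate remaining + first: "dhk" + "neknn" = "dhkneknn"

dhkneknn


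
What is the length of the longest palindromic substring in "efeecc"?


Input: "efeecc"
Checking substrings for palindromes:
  [0:3] "efe" (len 3) => palindrome
  [2:4] "ee" (len 2) => palindrome
  [4:6] "cc" (len 2) => palindrome
Longest palindromic substring: "efe" with length 3

3


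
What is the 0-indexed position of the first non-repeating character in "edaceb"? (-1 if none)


Input: edaceb
Character frequencies:
  'a': 1
  'b': 1
  'c': 1
  'd': 1
  'e': 2
Scanning left to right for freq == 1:
  Position 0 ('e'): freq=2, skip
  Position 1 ('d'): unique! => answer = 1

1


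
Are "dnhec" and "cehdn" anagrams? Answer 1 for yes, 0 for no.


Strings: "dnhec", "cehdn"
Sorted first:  cdehn
Sorted second: cdehn
Sorted forms match => anagrams

1


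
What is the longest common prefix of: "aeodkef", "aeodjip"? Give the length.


Words: aeodkef, aeodjip
  Position 0: all 'a' => match
  Position 1: all 'e' => match
  Position 2: all 'o' => match
  Position 3: all 'd' => match
  Position 4: ('k', 'j') => mismatch, stop
LCP = "aeod" (length 4)

4


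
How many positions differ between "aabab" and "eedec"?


Comparing "aabab" and "eedec" position by position:
  Position 0: 'a' vs 'e' => DIFFER
  Position 1: 'a' vs 'e' => DIFFER
  Position 2: 'b' vs 'd' => DIFFER
  Position 3: 'a' vs 'e' => DIFFER
  Position 4: 'b' vs 'c' => DIFFER
Positions that differ: 5

5


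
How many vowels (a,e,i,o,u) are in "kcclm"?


Input: kcclm
Checking each character:
  'k' at position 0: consonant
  'c' at position 1: consonant
  'c' at position 2: consonant
  'l' at position 3: consonant
  'm' at position 4: consonant
Total vowels: 0

0


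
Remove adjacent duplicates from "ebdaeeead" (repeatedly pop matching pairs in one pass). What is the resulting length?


Input: ebdaeeead
Stack-based adjacent duplicate removal:
  Read 'e': push. Stack: e
  Read 'b': push. Stack: eb
  Read 'd': push. Stack: ebd
  Read 'a': push. Stack: ebda
  Read 'e': push. Stack: ebdae
  Read 'e': matches stack top 'e' => pop. Stack: ebda
  Read 'e': push. Stack: ebdae
  Read 'a': push. Stack: ebdaea
  Read 'd': push. Stack: ebdaead
Final stack: "ebdaead" (length 7)

7


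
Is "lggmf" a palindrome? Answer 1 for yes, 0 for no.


Input: lggmf
Reversed: fmggl
  Compare pos 0 ('l') with pos 4 ('f'): MISMATCH
  Compare pos 1 ('g') with pos 3 ('m'): MISMATCH
Result: not a palindrome

0


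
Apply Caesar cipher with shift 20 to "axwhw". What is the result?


Caesar cipher: shift "axwhw" by 20
  'a' (pos 0) + 20 = pos 20 = 'u'
  'x' (pos 23) + 20 = pos 17 = 'r'
  'w' (pos 22) + 20 = pos 16 = 'q'
  'h' (pos 7) + 20 = pos 1 = 'b'
  'w' (pos 22) + 20 = pos 16 = 'q'
Result: urqbq

urqbq


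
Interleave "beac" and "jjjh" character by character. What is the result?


Interleaving "beac" and "jjjh":
  Position 0: 'b' from first, 'j' from second => "bj"
  Position 1: 'e' from first, 'j' from second => "ej"
  Position 2: 'a' from first, 'j' from second => "aj"
  Position 3: 'c' from first, 'h' from second => "ch"
Result: bjejajch

bjejajch


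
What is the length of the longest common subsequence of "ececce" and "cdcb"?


LCS of "ececce" and "cdcb"
DP table:
           c    d    c    b
      0    0    0    0    0
  e   0    0    0    0    0
  c   0    1    1    1    1
  e   0    1    1    1    1
  c   0    1    1    2    2
  c   0    1    1    2    2
  e   0    1    1    2    2
LCS length = dp[6][4] = 2

2


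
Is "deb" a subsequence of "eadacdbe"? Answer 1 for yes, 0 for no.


Check if "deb" is a subsequence of "eadacdbe"
Greedy scan:
  Position 0 ('e'): no match needed
  Position 1 ('a'): no match needed
  Position 2 ('d'): matches sub[0] = 'd'
  Position 3 ('a'): no match needed
  Position 4 ('c'): no match needed
  Position 5 ('d'): no match needed
  Position 6 ('b'): no match needed
  Position 7 ('e'): matches sub[1] = 'e'
Only matched 2/3 characters => not a subsequence

0


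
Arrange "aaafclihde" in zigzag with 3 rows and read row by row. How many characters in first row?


Zigzag "aaafclihde" into 3 rows:
Placing characters:
  'a' => row 0
  'a' => row 1
  'a' => row 2
  'f' => row 1
  'c' => row 0
  'l' => row 1
  'i' => row 2
  'h' => row 1
  'd' => row 0
  'e' => row 1
Rows:
  Row 0: "acd"
  Row 1: "aflhe"
  Row 2: "ai"
First row length: 3

3


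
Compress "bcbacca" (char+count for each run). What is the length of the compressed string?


Input: bcbacca
Runs:
  'b' x 1 => "b1"
  'c' x 1 => "c1"
  'b' x 1 => "b1"
  'a' x 1 => "a1"
  'c' x 2 => "c2"
  'a' x 1 => "a1"
Compressed: "b1c1b1a1c2a1"
Compressed length: 12

12


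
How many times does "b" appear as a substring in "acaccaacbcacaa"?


Searching for "b" in "acaccaacbcacaa"
Scanning each position:
  Position 0: "a" => no
  Position 1: "c" => no
  Position 2: "a" => no
  Position 3: "c" => no
  Position 4: "c" => no
  Position 5: "a" => no
  Position 6: "a" => no
  Position 7: "c" => no
  Position 8: "b" => MATCH
  Position 9: "c" => no
  Position 10: "a" => no
  Position 11: "c" => no
  Position 12: "a" => no
  Position 13: "a" => no
Total occurrences: 1

1


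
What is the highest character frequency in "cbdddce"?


Input: cbdddce
Character counts:
  'b': 1
  'c': 2
  'd': 3
  'e': 1
Maximum frequency: 3

3


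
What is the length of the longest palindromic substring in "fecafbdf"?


Input: "fecafbdf"
Checking substrings for palindromes:
  No multi-char palindromic substrings found
Longest palindromic substring: "f" with length 1

1


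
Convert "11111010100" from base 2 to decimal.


Input: "11111010100" in base 2
Positional expansion:
  Digit '1' (value 1) x 2^10 = 1024
  Digit '1' (value 1) x 2^9 = 512
  Digit '1' (value 1) x 2^8 = 256
  Digit '1' (value 1) x 2^7 = 128
  Digit '1' (value 1) x 2^6 = 64
  Digit '0' (value 0) x 2^5 = 0
  Digit '1' (value 1) x 2^4 = 16
  Digit '0' (value 0) x 2^3 = 0
  Digit '1' (value 1) x 2^2 = 4
  Digit '0' (value 0) x 2^1 = 0
  Digit '0' (value 0) x 2^0 = 0
Sum = 2004

2004


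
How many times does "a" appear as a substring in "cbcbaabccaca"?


Searching for "a" in "cbcbaabccaca"
Scanning each position:
  Position 0: "c" => no
  Position 1: "b" => no
  Position 2: "c" => no
  Position 3: "b" => no
  Position 4: "a" => MATCH
  Position 5: "a" => MATCH
  Position 6: "b" => no
  Position 7: "c" => no
  Position 8: "c" => no
  Position 9: "a" => MATCH
  Position 10: "c" => no
  Position 11: "a" => MATCH
Total occurrences: 4

4


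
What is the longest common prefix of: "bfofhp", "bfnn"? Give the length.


Words: bfofhp, bfnn
  Position 0: all 'b' => match
  Position 1: all 'f' => match
  Position 2: ('o', 'n') => mismatch, stop
LCP = "bf" (length 2)

2


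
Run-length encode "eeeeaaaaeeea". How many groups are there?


Input: eeeeaaaaeeea
Scanning for consecutive runs:
  Group 1: 'e' x 4 (positions 0-3)
  Group 2: 'a' x 4 (positions 4-7)
  Group 3: 'e' x 3 (positions 8-10)
  Group 4: 'a' x 1 (positions 11-11)
Total groups: 4

4


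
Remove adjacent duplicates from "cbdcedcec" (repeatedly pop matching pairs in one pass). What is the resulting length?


Input: cbdcedcec
Stack-based adjacent duplicate removal:
  Read 'c': push. Stack: c
  Read 'b': push. Stack: cb
  Read 'd': push. Stack: cbd
  Read 'c': push. Stack: cbdc
  Read 'e': push. Stack: cbdce
  Read 'd': push. Stack: cbdced
  Read 'c': push. Stack: cbdcedc
  Read 'e': push. Stack: cbdcedce
  Read 'c': push. Stack: cbdcedcec
Final stack: "cbdcedcec" (length 9)

9


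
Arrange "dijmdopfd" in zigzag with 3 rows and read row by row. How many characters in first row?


Zigzag "dijmdopfd" into 3 rows:
Placing characters:
  'd' => row 0
  'i' => row 1
  'j' => row 2
  'm' => row 1
  'd' => row 0
  'o' => row 1
  'p' => row 2
  'f' => row 1
  'd' => row 0
Rows:
  Row 0: "ddd"
  Row 1: "imof"
  Row 2: "jp"
First row length: 3

3


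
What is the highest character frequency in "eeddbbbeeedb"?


Input: eeddbbbeeedb
Character counts:
  'b': 4
  'd': 3
  'e': 5
Maximum frequency: 5

5


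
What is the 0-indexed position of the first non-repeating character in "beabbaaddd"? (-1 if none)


Input: beabbaaddd
Character frequencies:
  'a': 3
  'b': 3
  'd': 3
  'e': 1
Scanning left to right for freq == 1:
  Position 0 ('b'): freq=3, skip
  Position 1 ('e'): unique! => answer = 1

1


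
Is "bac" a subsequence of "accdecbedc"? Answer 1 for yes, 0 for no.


Check if "bac" is a subsequence of "accdecbedc"
Greedy scan:
  Position 0 ('a'): no match needed
  Position 1 ('c'): no match needed
  Position 2 ('c'): no match needed
  Position 3 ('d'): no match needed
  Position 4 ('e'): no match needed
  Position 5 ('c'): no match needed
  Position 6 ('b'): matches sub[0] = 'b'
  Position 7 ('e'): no match needed
  Position 8 ('d'): no match needed
  Position 9 ('c'): no match needed
Only matched 1/3 characters => not a subsequence

0


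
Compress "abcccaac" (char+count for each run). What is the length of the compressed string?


Input: abcccaac
Runs:
  'a' x 1 => "a1"
  'b' x 1 => "b1"
  'c' x 3 => "c3"
  'a' x 2 => "a2"
  'c' x 1 => "c1"
Compressed: "a1b1c3a2c1"
Compressed length: 10

10


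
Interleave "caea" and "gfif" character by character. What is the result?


Interleaving "caea" and "gfif":
  Position 0: 'c' from first, 'g' from second => "cg"
  Position 1: 'a' from first, 'f' from second => "af"
  Position 2: 'e' from first, 'i' from second => "ei"
  Position 3: 'a' from first, 'f' from second => "af"
Result: cgafeiaf

cgafeiaf


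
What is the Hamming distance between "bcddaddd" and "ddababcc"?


Comparing "bcddaddd" and "ddababcc" position by position:
  Position 0: 'b' vs 'd' => differ
  Position 1: 'c' vs 'd' => differ
  Position 2: 'd' vs 'a' => differ
  Position 3: 'd' vs 'b' => differ
  Position 4: 'a' vs 'a' => same
  Position 5: 'd' vs 'b' => differ
  Position 6: 'd' vs 'c' => differ
  Position 7: 'd' vs 'c' => differ
Total differences (Hamming distance): 7

7


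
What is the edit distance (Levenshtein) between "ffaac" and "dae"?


Computing edit distance: "ffaac" -> "dae"
DP table:
           d    a    e
      0    1    2    3
  f   1    1    2    3
  f   2    2    2    3
  a   3    3    2    3
  a   4    4    3    3
  c   5    5    4    4
Edit distance = dp[5][3] = 4

4


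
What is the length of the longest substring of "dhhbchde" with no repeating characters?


Input: "dhhbchde"
Sliding window (track last position of each char):
  Position 0 ('d'): window [0,0] length 1 -- new best
  Position 1 ('h'): window [0,1] length 2 -- new best
  Position 2 ('h'): repeat (last at 1), move window start to 2
  Position 2 ('h'): window [2,2] length 1
  Position 3 ('b'): window [2,3] length 2
  Position 4 ('c'): window [2,4] length 3 -- new best
  Position 5 ('h'): repeat (last at 2), move window start to 3
  Position 5 ('h'): window [3,5] length 3
  Position 6 ('d'): window [3,6] length 4 -- new best
  Position 7 ('e'): window [3,7] length 5 -- new best
Longest substring with no repeats: "bchde" with length 5

5


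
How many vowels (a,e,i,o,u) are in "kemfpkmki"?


Input: kemfpkmki
Checking each character:
  'k' at position 0: consonant
  'e' at position 1: vowel (running total: 1)
  'm' at position 2: consonant
  'f' at position 3: consonant
  'p' at position 4: consonant
  'k' at position 5: consonant
  'm' at position 6: consonant
  'k' at position 7: consonant
  'i' at position 8: vowel (running total: 2)
Total vowels: 2

2


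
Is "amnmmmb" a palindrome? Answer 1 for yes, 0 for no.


Input: amnmmmb
Reversed: bmmmnma
  Compare pos 0 ('a') with pos 6 ('b'): MISMATCH
  Compare pos 1 ('m') with pos 5 ('m'): match
  Compare pos 2 ('n') with pos 4 ('m'): MISMATCH
Result: not a palindrome

0


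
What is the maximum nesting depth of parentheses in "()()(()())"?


Input: "()()(()())"
Tracking depth:
  Position 0 '(': depth becomes 1
  Position 1 ')': depth becomes 0
  Position 2 '(': depth becomes 1
  Position 3 ')': depth becomes 0
  Position 4 '(': depth becomes 1
  Position 5 '(': depth becomes 2
  Position 6 ')': depth becomes 1
  Position 7 '(': depth becomes 2
  Position 8 ')': depth becomes 1
  Position 9 ')': depth becomes 0
Maximum depth reached: 2

2


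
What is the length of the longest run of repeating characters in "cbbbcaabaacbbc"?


Input: "cbbbcaabaacbbc"
Scanning for longest run:
  Position 1 ('b'): new char, reset run to 1
  Position 2 ('b'): continues run of 'b', length=2
  Position 3 ('b'): continues run of 'b', length=3
  Position 4 ('c'): new char, reset run to 1
  Position 5 ('a'): new char, reset run to 1
  Position 6 ('a'): continues run of 'a', length=2
  Position 7 ('b'): new char, reset run to 1
  Position 8 ('a'): new char, reset run to 1
  Position 9 ('a'): continues run of 'a', length=2
  Position 10 ('c'): new char, reset run to 1
  Position 11 ('b'): new char, reset run to 1
  Position 12 ('b'): continues run of 'b', length=2
  Position 13 ('c'): new char, reset run to 1
Longest run: 'b' with length 3

3


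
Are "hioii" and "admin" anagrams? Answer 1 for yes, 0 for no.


Strings: "hioii", "admin"
Sorted first:  hiiio
Sorted second: adimn
Differ at position 0: 'h' vs 'a' => not anagrams

0


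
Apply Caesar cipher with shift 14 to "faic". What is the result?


Caesar cipher: shift "faic" by 14
  'f' (pos 5) + 14 = pos 19 = 't'
  'a' (pos 0) + 14 = pos 14 = 'o'
  'i' (pos 8) + 14 = pos 22 = 'w'
  'c' (pos 2) + 14 = pos 16 = 'q'
Result: towq

towq


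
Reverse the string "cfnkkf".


Input: cfnkkf
Reading characters right to left:
  Position 5: 'f'
  Position 4: 'k'
  Position 3: 'k'
  Position 2: 'n'
  Position 1: 'f'
  Position 0: 'c'
Reversed: fkknfc

fkknfc


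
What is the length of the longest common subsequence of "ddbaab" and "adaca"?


LCS of "ddbaab" and "adaca"
DP table:
           a    d    a    c    a
      0    0    0    0    0    0
  d   0    0    1    1    1    1
  d   0    0    1    1    1    1
  b   0    0    1    1    1    1
  a   0    1    1    2    2    2
  a   0    1    1    2    2    3
  b   0    1    1    2    2    3
LCS length = dp[6][5] = 3

3


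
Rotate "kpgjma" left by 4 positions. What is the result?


Input: "kpgjma", rotate left by 4
First 4 characters: "kpgj"
Remaining characters: "ma"
Concatenate remaining + first: "ma" + "kpgj" = "makpgj"

makpgj


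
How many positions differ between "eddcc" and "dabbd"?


Comparing "eddcc" and "dabbd" position by position:
  Position 0: 'e' vs 'd' => DIFFER
  Position 1: 'd' vs 'a' => DIFFER
  Position 2: 'd' vs 'b' => DIFFER
  Position 3: 'c' vs 'b' => DIFFER
  Position 4: 'c' vs 'd' => DIFFER
Positions that differ: 5

5


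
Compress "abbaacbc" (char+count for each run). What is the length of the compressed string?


Input: abbaacbc
Runs:
  'a' x 1 => "a1"
  'b' x 2 => "b2"
  'a' x 2 => "a2"
  'c' x 1 => "c1"
  'b' x 1 => "b1"
  'c' x 1 => "c1"
Compressed: "a1b2a2c1b1c1"
Compressed length: 12

12


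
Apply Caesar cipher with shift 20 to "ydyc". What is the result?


Caesar cipher: shift "ydyc" by 20
  'y' (pos 24) + 20 = pos 18 = 's'
  'd' (pos 3) + 20 = pos 23 = 'x'
  'y' (pos 24) + 20 = pos 18 = 's'
  'c' (pos 2) + 20 = pos 22 = 'w'
Result: sxsw

sxsw


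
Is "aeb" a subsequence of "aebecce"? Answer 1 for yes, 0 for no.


Check if "aeb" is a subsequence of "aebecce"
Greedy scan:
  Position 0 ('a'): matches sub[0] = 'a'
  Position 1 ('e'): matches sub[1] = 'e'
  Position 2 ('b'): matches sub[2] = 'b'
  Position 3 ('e'): no match needed
  Position 4 ('c'): no match needed
  Position 5 ('c'): no match needed
  Position 6 ('e'): no match needed
All 3 characters matched => is a subsequence

1


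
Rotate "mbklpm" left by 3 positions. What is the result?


Input: "mbklpm", rotate left by 3
First 3 characters: "mbk"
Remaining characters: "lpm"
Concatenate remaining + first: "lpm" + "mbk" = "lpmmbk"

lpmmbk


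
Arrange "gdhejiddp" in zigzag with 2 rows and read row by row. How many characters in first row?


Zigzag "gdhejiddp" into 2 rows:
Placing characters:
  'g' => row 0
  'd' => row 1
  'h' => row 0
  'e' => row 1
  'j' => row 0
  'i' => row 1
  'd' => row 0
  'd' => row 1
  'p' => row 0
Rows:
  Row 0: "ghjdp"
  Row 1: "deid"
First row length: 5

5


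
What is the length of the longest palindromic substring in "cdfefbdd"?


Input: "cdfefbdd"
Checking substrings for palindromes:
  [2:5] "fef" (len 3) => palindrome
  [6:8] "dd" (len 2) => palindrome
Longest palindromic substring: "fef" with length 3

3


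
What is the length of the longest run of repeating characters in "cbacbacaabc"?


Input: "cbacbacaabc"
Scanning for longest run:
  Position 1 ('b'): new char, reset run to 1
  Position 2 ('a'): new char, reset run to 1
  Position 3 ('c'): new char, reset run to 1
  Position 4 ('b'): new char, reset run to 1
  Position 5 ('a'): new char, reset run to 1
  Position 6 ('c'): new char, reset run to 1
  Position 7 ('a'): new char, reset run to 1
  Position 8 ('a'): continues run of 'a', length=2
  Position 9 ('b'): new char, reset run to 1
  Position 10 ('c'): new char, reset run to 1
Longest run: 'a' with length 2

2


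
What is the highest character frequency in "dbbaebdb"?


Input: dbbaebdb
Character counts:
  'a': 1
  'b': 4
  'd': 2
  'e': 1
Maximum frequency: 4

4


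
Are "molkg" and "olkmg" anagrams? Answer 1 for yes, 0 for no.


Strings: "molkg", "olkmg"
Sorted first:  gklmo
Sorted second: gklmo
Sorted forms match => anagrams

1


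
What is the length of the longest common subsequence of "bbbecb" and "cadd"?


LCS of "bbbecb" and "cadd"
DP table:
           c    a    d    d
      0    0    0    0    0
  b   0    0    0    0    0
  b   0    0    0    0    0
  b   0    0    0    0    0
  e   0    0    0    0    0
  c   0    1    1    1    1
  b   0    1    1    1    1
LCS length = dp[6][4] = 1

1


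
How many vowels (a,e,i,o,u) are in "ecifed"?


Input: ecifed
Checking each character:
  'e' at position 0: vowel (running total: 1)
  'c' at position 1: consonant
  'i' at position 2: vowel (running total: 2)
  'f' at position 3: consonant
  'e' at position 4: vowel (running total: 3)
  'd' at position 5: consonant
Total vowels: 3

3


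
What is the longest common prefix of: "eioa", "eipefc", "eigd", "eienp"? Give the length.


Words: eioa, eipefc, eigd, eienp
  Position 0: all 'e' => match
  Position 1: all 'i' => match
  Position 2: ('o', 'p', 'g', 'e') => mismatch, stop
LCP = "ei" (length 2)

2


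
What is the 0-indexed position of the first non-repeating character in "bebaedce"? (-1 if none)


Input: bebaedce
Character frequencies:
  'a': 1
  'b': 2
  'c': 1
  'd': 1
  'e': 3
Scanning left to right for freq == 1:
  Position 0 ('b'): freq=2, skip
  Position 1 ('e'): freq=3, skip
  Position 2 ('b'): freq=2, skip
  Position 3 ('a'): unique! => answer = 3

3


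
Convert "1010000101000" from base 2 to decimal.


Input: "1010000101000" in base 2
Positional expansion:
  Digit '1' (value 1) x 2^12 = 4096
  Digit '0' (value 0) x 2^11 = 0
  Digit '1' (value 1) x 2^10 = 1024
  Digit '0' (value 0) x 2^9 = 0
  Digit '0' (value 0) x 2^8 = 0
  Digit '0' (value 0) x 2^7 = 0
  Digit '0' (value 0) x 2^6 = 0
  Digit '1' (value 1) x 2^5 = 32
  Digit '0' (value 0) x 2^4 = 0
  Digit '1' (value 1) x 2^3 = 8
  Digit '0' (value 0) x 2^2 = 0
  Digit '0' (value 0) x 2^1 = 0
  Digit '0' (value 0) x 2^0 = 0
Sum = 5160

5160


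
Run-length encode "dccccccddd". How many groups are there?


Input: dccccccddd
Scanning for consecutive runs:
  Group 1: 'd' x 1 (positions 0-0)
  Group 2: 'c' x 6 (positions 1-6)
  Group 3: 'd' x 3 (positions 7-9)
Total groups: 3

3


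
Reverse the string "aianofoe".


Input: aianofoe
Reading characters right to left:
  Position 7: 'e'
  Position 6: 'o'
  Position 5: 'f'
  Position 4: 'o'
  Position 3: 'n'
  Position 2: 'a'
  Position 1: 'i'
  Position 0: 'a'
Reversed: eofonaia

eofonaia


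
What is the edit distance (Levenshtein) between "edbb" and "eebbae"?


Computing edit distance: "edbb" -> "eebbae"
DP table:
           e    e    b    b    a    e
      0    1    2    3    4    5    6
  e   1    0    1    2    3    4    5
  d   2    1    1    2    3    4    5
  b   3    2    2    1    2    3    4
  b   4    3    3    2    1    2    3
Edit distance = dp[4][6] = 3

3


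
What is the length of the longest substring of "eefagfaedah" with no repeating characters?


Input: "eefagfaedah"
Sliding window (track last position of each char):
  Position 0 ('e'): window [0,0] length 1 -- new best
  Position 1 ('e'): repeat (last at 0), move window start to 1
  Position 1 ('e'): window [1,1] length 1
  Position 2 ('f'): window [1,2] length 2 -- new best
  Position 3 ('a'): window [1,3] length 3 -- new best
  Position 4 ('g'): window [1,4] length 4 -- new best
  Position 5 ('f'): repeat (last at 2), move window start to 3
  Position 5 ('f'): window [3,5] length 3
  Position 6 ('a'): repeat (last at 3), move window start to 4
  Position 6 ('a'): window [4,6] length 3
  Position 7 ('e'): window [4,7] length 4
  Position 8 ('d'): window [4,8] length 5 -- new best
  Position 9 ('a'): repeat (last at 6), move window start to 7
  Position 9 ('a'): window [7,9] length 3
  Position 10 ('h'): window [7,10] length 4
Longest substring with no repeats: "gfaed" with length 5

5


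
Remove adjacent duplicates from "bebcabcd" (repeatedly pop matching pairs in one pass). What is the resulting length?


Input: bebcabcd
Stack-based adjacent duplicate removal:
  Read 'b': push. Stack: b
  Read 'e': push. Stack: be
  Read 'b': push. Stack: beb
  Read 'c': push. Stack: bebc
  Read 'a': push. Stack: bebca
  Read 'b': push. Stack: bebcab
  Read 'c': push. Stack: bebcabc
  Read 'd': push. Stack: bebcabcd
Final stack: "bebcabcd" (length 8)

8


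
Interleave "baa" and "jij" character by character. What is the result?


Interleaving "baa" and "jij":
  Position 0: 'b' from first, 'j' from second => "bj"
  Position 1: 'a' from first, 'i' from second => "ai"
  Position 2: 'a' from first, 'j' from second => "aj"
Result: bjaiaj

bjaiaj


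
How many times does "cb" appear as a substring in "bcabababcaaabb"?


Searching for "cb" in "bcabababcaaabb"
Scanning each position:
  Position 0: "bc" => no
  Position 1: "ca" => no
  Position 2: "ab" => no
  Position 3: "ba" => no
  Position 4: "ab" => no
  Position 5: "ba" => no
  Position 6: "ab" => no
  Position 7: "bc" => no
  Position 8: "ca" => no
  Position 9: "aa" => no
  Position 10: "aa" => no
  Position 11: "ab" => no
  Position 12: "bb" => no
Total occurrences: 0

0


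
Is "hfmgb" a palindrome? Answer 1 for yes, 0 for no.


Input: hfmgb
Reversed: bgmfh
  Compare pos 0 ('h') with pos 4 ('b'): MISMATCH
  Compare pos 1 ('f') with pos 3 ('g'): MISMATCH
Result: not a palindrome

0


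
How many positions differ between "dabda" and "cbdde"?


Comparing "dabda" and "cbdde" position by position:
  Position 0: 'd' vs 'c' => DIFFER
  Position 1: 'a' vs 'b' => DIFFER
  Position 2: 'b' vs 'd' => DIFFER
  Position 3: 'd' vs 'd' => same
  Position 4: 'a' vs 'e' => DIFFER
Positions that differ: 4

4


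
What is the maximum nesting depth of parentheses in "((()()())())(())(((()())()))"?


Input: "((()()())())(())(((()())()))"
Tracking depth:
  Position 0 '(': depth becomes 1
  Position 1 '(': depth becomes 2
  Position 2 '(': depth becomes 3
  Position 3 ')': depth becomes 2
  Position 4 '(': depth becomes 3
  Position 5 ')': depth becomes 2
  Position 6 '(': depth becomes 3
  Position 7 ')': depth becomes 2
  Position 8 ')': depth becomes 1
  Position 9 '(': depth becomes 2
  Position 10 ')': depth becomes 1
  Position 11 ')': depth becomes 0
  Position 12 '(': depth becomes 1
  Position 13 '(': depth becomes 2
  Position 14 ')': depth becomes 1
  Position 15 ')': depth becomes 0
  Position 16 '(': depth becomes 1
  Position 17 '(': depth becomes 2
  Position 18 '(': depth becomes 3
  Position 19 '(': depth becomes 4
  Position 20 ')': depth becomes 3
  Position 21 '(': depth becomes 4
  Position 22 ')': depth becomes 3
  Position 23 ')': depth becomes 2
  Position 24 '(': depth becomes 3
  Position 25 ')': depth becomes 2
  Position 26 ')': depth becomes 1
  Position 27 ')': depth becomes 0
Maximum depth reached: 4

4


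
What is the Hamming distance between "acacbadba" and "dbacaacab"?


Comparing "acacbadba" and "dbacaacab" position by position:
  Position 0: 'a' vs 'd' => differ
  Position 1: 'c' vs 'b' => differ
  Position 2: 'a' vs 'a' => same
  Position 3: 'c' vs 'c' => same
  Position 4: 'b' vs 'a' => differ
  Position 5: 'a' vs 'a' => same
  Position 6: 'd' vs 'c' => differ
  Position 7: 'b' vs 'a' => differ
  Position 8: 'a' vs 'b' => differ
Total differences (Hamming distance): 6

6


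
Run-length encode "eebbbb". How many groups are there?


Input: eebbbb
Scanning for consecutive runs:
  Group 1: 'e' x 2 (positions 0-1)
  Group 2: 'b' x 4 (positions 2-5)
Total groups: 2

2


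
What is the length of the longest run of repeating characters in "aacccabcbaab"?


Input: "aacccabcbaab"
Scanning for longest run:
  Position 1 ('a'): continues run of 'a', length=2
  Position 2 ('c'): new char, reset run to 1
  Position 3 ('c'): continues run of 'c', length=2
  Position 4 ('c'): continues run of 'c', length=3
  Position 5 ('a'): new char, reset run to 1
  Position 6 ('b'): new char, reset run to 1
  Position 7 ('c'): new char, reset run to 1
  Position 8 ('b'): new char, reset run to 1
  Position 9 ('a'): new char, reset run to 1
  Position 10 ('a'): continues run of 'a', length=2
  Position 11 ('b'): new char, reset run to 1
Longest run: 'c' with length 3

3


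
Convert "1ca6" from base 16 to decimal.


Input: "1ca6" in base 16
Positional expansion:
  Digit '1' (value 1) x 16^3 = 4096
  Digit 'c' (value 12) x 16^2 = 3072
  Digit 'a' (value 10) x 16^1 = 160
  Digit '6' (value 6) x 16^0 = 6
Sum = 7334

7334


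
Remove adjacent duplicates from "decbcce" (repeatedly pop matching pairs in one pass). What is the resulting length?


Input: decbcce
Stack-based adjacent duplicate removal:
  Read 'd': push. Stack: d
  Read 'e': push. Stack: de
  Read 'c': push. Stack: dec
  Read 'b': push. Stack: decb
  Read 'c': push. Stack: decbc
  Read 'c': matches stack top 'c' => pop. Stack: decb
  Read 'e': push. Stack: decbe
Final stack: "decbe" (length 5)

5


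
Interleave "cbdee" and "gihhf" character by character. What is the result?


Interleaving "cbdee" and "gihhf":
  Position 0: 'c' from first, 'g' from second => "cg"
  Position 1: 'b' from first, 'i' from second => "bi"
  Position 2: 'd' from first, 'h' from second => "dh"
  Position 3: 'e' from first, 'h' from second => "eh"
  Position 4: 'e' from first, 'f' from second => "ef"
Result: cgbidhehef

cgbidhehef


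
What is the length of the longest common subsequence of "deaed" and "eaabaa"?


LCS of "deaed" and "eaabaa"
DP table:
           e    a    a    b    a    a
      0    0    0    0    0    0    0
  d   0    0    0    0    0    0    0
  e   0    1    1    1    1    1    1
  a   0    1    2    2    2    2    2
  e   0    1    2    2    2    2    2
  d   0    1    2    2    2    2    2
LCS length = dp[5][6] = 2

2


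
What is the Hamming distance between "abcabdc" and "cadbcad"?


Comparing "abcabdc" and "cadbcad" position by position:
  Position 0: 'a' vs 'c' => differ
  Position 1: 'b' vs 'a' => differ
  Position 2: 'c' vs 'd' => differ
  Position 3: 'a' vs 'b' => differ
  Position 4: 'b' vs 'c' => differ
  Position 5: 'd' vs 'a' => differ
  Position 6: 'c' vs 'd' => differ
Total differences (Hamming distance): 7

7


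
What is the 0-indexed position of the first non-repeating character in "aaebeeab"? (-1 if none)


Input: aaebeeab
Character frequencies:
  'a': 3
  'b': 2
  'e': 3
Scanning left to right for freq == 1:
  Position 0 ('a'): freq=3, skip
  Position 1 ('a'): freq=3, skip
  Position 2 ('e'): freq=3, skip
  Position 3 ('b'): freq=2, skip
  Position 4 ('e'): freq=3, skip
  Position 5 ('e'): freq=3, skip
  Position 6 ('a'): freq=3, skip
  Position 7 ('b'): freq=2, skip
  No unique character found => answer = -1

-1


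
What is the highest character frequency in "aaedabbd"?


Input: aaedabbd
Character counts:
  'a': 3
  'b': 2
  'd': 2
  'e': 1
Maximum frequency: 3

3


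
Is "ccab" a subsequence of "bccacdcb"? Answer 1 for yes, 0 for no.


Check if "ccab" is a subsequence of "bccacdcb"
Greedy scan:
  Position 0 ('b'): no match needed
  Position 1 ('c'): matches sub[0] = 'c'
  Position 2 ('c'): matches sub[1] = 'c'
  Position 3 ('a'): matches sub[2] = 'a'
  Position 4 ('c'): no match needed
  Position 5 ('d'): no match needed
  Position 6 ('c'): no match needed
  Position 7 ('b'): matches sub[3] = 'b'
All 4 characters matched => is a subsequence

1


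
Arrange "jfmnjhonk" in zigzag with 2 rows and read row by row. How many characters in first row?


Zigzag "jfmnjhonk" into 2 rows:
Placing characters:
  'j' => row 0
  'f' => row 1
  'm' => row 0
  'n' => row 1
  'j' => row 0
  'h' => row 1
  'o' => row 0
  'n' => row 1
  'k' => row 0
Rows:
  Row 0: "jmjok"
  Row 1: "fnhn"
First row length: 5

5


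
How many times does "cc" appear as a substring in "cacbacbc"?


Searching for "cc" in "cacbacbc"
Scanning each position:
  Position 0: "ca" => no
  Position 1: "ac" => no
  Position 2: "cb" => no
  Position 3: "ba" => no
  Position 4: "ac" => no
  Position 5: "cb" => no
  Position 6: "bc" => no
Total occurrences: 0

0


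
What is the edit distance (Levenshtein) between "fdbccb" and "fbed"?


Computing edit distance: "fdbccb" -> "fbed"
DP table:
           f    b    e    d
      0    1    2    3    4
  f   1    0    1    2    3
  d   2    1    1    2    2
  b   3    2    1    2    3
  c   4    3    2    2    3
  c   5    4    3    3    3
  b   6    5    4    4    4
Edit distance = dp[6][4] = 4

4


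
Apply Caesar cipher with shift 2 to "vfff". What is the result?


Caesar cipher: shift "vfff" by 2
  'v' (pos 21) + 2 = pos 23 = 'x'
  'f' (pos 5) + 2 = pos 7 = 'h'
  'f' (pos 5) + 2 = pos 7 = 'h'
  'f' (pos 5) + 2 = pos 7 = 'h'
Result: xhhh

xhhh


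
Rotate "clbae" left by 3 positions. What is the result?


Input: "clbae", rotate left by 3
First 3 characters: "clb"
Remaining characters: "ae"
Concatenate remaining + first: "ae" + "clb" = "aeclb"

aeclb


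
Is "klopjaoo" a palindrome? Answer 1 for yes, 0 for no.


Input: klopjaoo
Reversed: ooajpolk
  Compare pos 0 ('k') with pos 7 ('o'): MISMATCH
  Compare pos 1 ('l') with pos 6 ('o'): MISMATCH
  Compare pos 2 ('o') with pos 5 ('a'): MISMATCH
  Compare pos 3 ('p') with pos 4 ('j'): MISMATCH
Result: not a palindrome

0


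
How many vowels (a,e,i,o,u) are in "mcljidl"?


Input: mcljidl
Checking each character:
  'm' at position 0: consonant
  'c' at position 1: consonant
  'l' at position 2: consonant
  'j' at position 3: consonant
  'i' at position 4: vowel (running total: 1)
  'd' at position 5: consonant
  'l' at position 6: consonant
Total vowels: 1

1
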